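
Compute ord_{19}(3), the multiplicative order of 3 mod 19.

By Lagrange's theorem, ord_19(3) divides φ(19) = 19 − 1 = 18 = 2 · 3^2.
Divisors of 18: 1, 2, 3, 6, 9, 18.
Check 3^d mod 19 for each divisor in increasing order:
3^1 ≡ 3
3^2 ≡ 9
3^3 ≡ 8
3^6 ≡ 7
3^9 ≡ 18
3^18 ≡ 1
Hence ord(3) = 18.

18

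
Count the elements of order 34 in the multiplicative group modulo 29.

φ(29) = 29 − 1 = 28 = 2^2 · 7.
(Z/29Z)^× is cyclic (|G| = 28); a cyclic group of order m has exactly φ(d) elements of each order d | m, and none otherwise.
Since 34 ∤ 28, the count is 0.

0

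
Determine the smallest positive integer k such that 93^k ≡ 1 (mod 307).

9

The order of 93 must divide φ(307) = 307 − 1 = 306 = 2 · 3^2 · 17.
Divisors of 306: 1, 2, 3, 6, 9, 17, 18, 34, 51, 102, 153, 306.
Compute 93^d (mod 307) for the divisors d until we hit 1:
93^1 ≡ 93 (mod 307)
93^2 ≡ 53 (mod 307)
93^3 ≡ 17 (mod 307)
93^6 ≡ 289 (mod 307)
93^9 ≡ 1 (mod 307) ✓
The smallest such exponent is 9, so the order of 93 is 9.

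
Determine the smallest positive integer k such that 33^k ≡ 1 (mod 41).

20

ord(33) | φ(41) = 41 − 1 = 40 = 2^3 · 5.
Divisors of 40: 1, 2, 4, 5, 8, 10, 20, 40.
Evaluate successive powers at the divisors of 40:
33^1 ≡ 33
33^2 ≡ 23
33^4 ≡ 37
33^5 ≡ 32
33^8 ≡ 16
33^10 ≡ 40
33^20 ≡ 1
So ord_41(33) = 20.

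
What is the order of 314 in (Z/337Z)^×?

336

Since 314 ∈ (Z/337Z)^×, its order divides φ(337) = 337 − 1 = 336 = 2^4 · 3 · 7.
Divisors of 336: 1, 2, 3, 4, 6, 7, 8, 12, 14, 16, 21, 24, 28, 42, 48, 56, 84, 112, 168, 336.
Test each divisor d:
314^1 ≡ 314 (mod 337)
314^2 ≡ 192 (mod 337)
314^3 ≡ 302 (mod 337)
314^4 ≡ 131 (mod 337)
314^6 ≡ 214 (mod 337)
314^7 ≡ 133 (mod 337)
314^8 ≡ 311 (mod 337)
314^12 ≡ 301 (mod 337)
314^14 ≡ 165 (mod 337)
314^16 ≡ 2 (mod 337)
314^21 ≡ 40 (mod 337)
314^24 ≡ 285 (mod 337)
314^28 ≡ 265 (mod 337)
314^42 ≡ 252 (mod 337)
314^48 ≡ 8 (mod 337)
314^56 ≡ 129 (mod 337)
314^84 ≡ 148 (mod 337)
314^112 ≡ 128 (mod 337)
314^168 ≡ 336 (mod 337)
314^336 ≡ 1 (mod 337) ✓
So ord_337(314) = 336.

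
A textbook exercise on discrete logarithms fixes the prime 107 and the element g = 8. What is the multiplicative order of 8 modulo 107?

ord(8) | φ(107) = 107 − 1 = 106 = 2 · 53.
Divisors of 106: 1, 2, 53, 106.
Evaluate successive powers at the divisors of 106:
8^1 ≡ 8 (mod 107)
8^2 ≡ 64 (mod 107)
8^53 ≡ 106 (mod 107)
8^106 ≡ 1 (mod 107) ✓
Hence ord(8) = 106.

106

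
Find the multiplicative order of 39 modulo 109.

108

ord(39) | φ(109) = 109 − 1 = 108 = 2^2 · 3^3.
Divisors of 108: 1, 2, 3, 4, 6, 9, 12, 18, 27, 36, 54, 108.
Evaluate successive powers at the divisors of 108:
39^1 ≡ 39 (mod 109)
39^2 ≡ 104 (mod 109)
39^3 ≡ 23 (mod 109)
39^4 ≡ 25 (mod 109)
39^6 ≡ 93 (mod 109)
39^9 ≡ 68 (mod 109)
39^12 ≡ 38 (mod 109)
39^18 ≡ 46 (mod 109)
39^27 ≡ 76 (mod 109)
39^36 ≡ 45 (mod 109)
39^54 ≡ 108 (mod 109)
39^108 ≡ 1 (mod 109) ✓
So ord_109(39) = 108.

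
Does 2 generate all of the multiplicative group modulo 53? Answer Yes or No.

φ(53) = 53 − 1 = 52 = 2^2 · 13.
An element g generates (Z/53Z)^× iff g^(52/q) ≢ 1 (mod 53) for each prime q ∈ {2, 13}.
2^26 ≡ 52 (mod 53)  [q = 2: ≢ 1 ✓]
2^4 ≡ 16 (mod 53)  [q = 13: ≢ 1 ✓]
None equal 1, so ord_53(2) = 52: 2 is a primitive root.

Yes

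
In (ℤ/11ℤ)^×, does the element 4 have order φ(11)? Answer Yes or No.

No

φ(11) = 11 − 1 = 10 = 2 · 5.
Test 4^(10/q) mod 11 for each prime factor q of 10:
4^5 ≡ 1 (mod 11)  [q = 2: ≡ 1 ✗]
4^2 ≡ 5 (mod 11)  [q = 5: ≢ 1 ✓]
The check at q = 2 fails, so 4 generates a proper subgroup.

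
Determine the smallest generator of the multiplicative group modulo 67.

φ(67) = 67 − 1 = 66 = 2 · 3 · 11.
Test candidates g = 2, 3, … against the prime factors q ∈ {2, 3, 11} of φ(67): g is a generator iff g^(66/q) ≢ 1 for every such q.
g = 2: 2^33 ≡ 66; 2^22 ≡ 37; 2^6 ≡ 64 — none is 1, so 2 is a primitive root.
Hence the least primitive root of 67 is 2.

2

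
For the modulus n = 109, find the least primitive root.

6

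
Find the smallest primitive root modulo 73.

5

φ(73) = 73 − 1 = 72 = 2^3 · 3^2.
g is a primitive root iff g^(72/q) ≢ 1 (mod 73) for each prime q ∈ {2, 3}.
g = 2: 2^36 ≡ 1 — hits 1, so not a primitive root.
g = 3: 3^36 ≡ 1 — hits 1, so not a primitive root.
g = 4: 4^36 ≡ 1 — hits 1, so not a primitive root.
g = 5: 5^36 ≡ 72; 5^24 ≡ 8 — none is 1, so 5 is a primitive root.
So 5 is the smallest generator of (Z/73Z)^×.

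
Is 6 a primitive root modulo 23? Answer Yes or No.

No

φ(23) = 23 − 1 = 22 = 2 · 11.
An element g generates (Z/23Z)^× iff g^(22/q) ≢ 1 (mod 23) for each prime q ∈ {2, 11}.
6^11 ≡ 1 (mod 23)  [q = 2: ≡ 1 ✗]
6^2 ≡ 13 (mod 23)  [q = 11: ≢ 1 ✓]
The check at q = 2 fails, so 6 generates a proper subgroup.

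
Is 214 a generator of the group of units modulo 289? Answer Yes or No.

No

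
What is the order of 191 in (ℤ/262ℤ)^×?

13

Since 191 ∈ (Z/262Z)^×, its order divides φ(262) = φ(2)·φ(131) = 1·130 = 130 = 2 · 5 · 13.
Divisors of 130: 1, 2, 5, 10, 13, 26, 65, 130.
Compute 191^d (mod 262) for the divisors d until we hit 1:
191^1 ≡ 191 (mod 262)
191^2 ≡ 63 (mod 262)
191^5 ≡ 113 (mod 262)
191^10 ≡ 193 (mod 262)
191^13 ≡ 1 (mod 262) ✓
The smallest such exponent is 13, so the order of 191 is 13.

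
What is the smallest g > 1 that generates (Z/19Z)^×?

2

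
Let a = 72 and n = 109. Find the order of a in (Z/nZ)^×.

108

ord(72) | φ(109) = 109 − 1 = 108 = 2^2 · 3^3.
Divisors of 108: 1, 2, 3, 4, 6, 9, 12, 18, 27, 36, 54, 108.
Evaluate successive powers at the divisors of 108:
72^1 ≡ 72 (mod 109)
72^2 ≡ 61 (mod 109)
72^3 ≡ 32 (mod 109)
72^4 ≡ 15 (mod 109)
72^6 ≡ 43 (mod 109)
72^9 ≡ 68 (mod 109)
72^12 ≡ 105 (mod 109)
72^18 ≡ 46 (mod 109)
72^27 ≡ 76 (mod 109)
72^36 ≡ 45 (mod 109)
72^54 ≡ 108 (mod 109)
72^108 ≡ 1 (mod 109) ✓
Hence ord(72) = 108.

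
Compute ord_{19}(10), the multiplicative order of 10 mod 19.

18

By Lagrange's theorem, ord_19(10) divides φ(19) = 19 − 1 = 18 = 2 · 3^2.
Divisors of 18: 1, 2, 3, 6, 9, 18.
Compute 10^d (mod 19) for the divisors d until we hit 1:
10^1 ≡ 10
10^2 ≡ 5
10^3 ≡ 12
10^6 ≡ 11
10^9 ≡ 18
10^18 ≡ 1
Hence ord(10) = 18.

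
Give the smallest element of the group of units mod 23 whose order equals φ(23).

5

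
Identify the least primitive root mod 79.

φ(79) = 79 − 1 = 78 = 2 · 3 · 13.
g is a primitive root iff g^(78/q) ≢ 1 (mod 79) for each prime q ∈ {2, 3, 13}.
g = 2: 2^39 ≡ 1 — hits 1, so not a primitive root.
g = 3: 3^39 ≡ 78; 3^26 ≡ 23; 3^6 ≡ 18 — none is 1, so 3 is a primitive root.
So 3 is the smallest generator of (Z/79Z)^×.

3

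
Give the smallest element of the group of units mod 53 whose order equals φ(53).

φ(53) = 53 − 1 = 52 = 2^2 · 13.
Test candidates g = 2, 3, … against the prime factors q ∈ {2, 13} of φ(53): g is a generator iff g^(52/q) ≢ 1 for every such q.
g = 2: 2^26 ≡ 52; 2^4 ≡ 16 — none is 1, so 2 is a primitive root.
Hence the least primitive root of 53 is 2.

2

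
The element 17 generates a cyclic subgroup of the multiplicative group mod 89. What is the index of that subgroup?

2

By Lagrange's theorem, ord_89(17) divides φ(89) = 89 − 1 = 88 = 2^3 · 11.
Divisors of 88: 1, 2, 4, 8, 11, 22, 44, 88.
Test each divisor d:
17^1 ≡ 17 (mod 89)
17^2 ≡ 22 (mod 89)
17^4 ≡ 39 (mod 89)
17^8 ≡ 8 (mod 89)
17^11 ≡ 55 (mod 89)
17^22 ≡ 88 (mod 89)
17^44 ≡ 1 (mod 89) ✓
So ord_89(17) = 44, hence |⟨17⟩| = 44.
[(Z/89Z)^× : ⟨17⟩] = 88/44 = 2.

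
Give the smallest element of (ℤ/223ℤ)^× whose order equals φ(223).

φ(223) = 223 − 1 = 222 = 2 · 3 · 37.
g is a primitive root iff g^(222/q) ≢ 1 (mod 223) for each prime q ∈ {2, 3, 37}.
g = 2: 2^111 ≡ 1 — hits 1, so not a primitive root.
g = 3: 3^111 ≡ 222; 3^74 ≡ 183; 3^6 ≡ 60 — none is 1, so 3 is a primitive root.
The smallest primitive root modulo 223 is 3.

3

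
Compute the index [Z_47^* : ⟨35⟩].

The order of 35 must divide φ(47) = 47 − 1 = 46 = 2 · 23.
Divisors of 46: 1, 2, 23, 46.
Evaluate successive powers at the divisors of 46:
35^1 ≡ 35 (mod 47)
35^2 ≡ 3 (mod 47)
35^23 ≡ 46 (mod 47)
35^46 ≡ 1 (mod 47) ✓
The order of 35 is 46, so the subgroup it generates has 46 elements.
Index = |(Z/47Z)^×| / |⟨35⟩| = 46 / 46 = 1.

1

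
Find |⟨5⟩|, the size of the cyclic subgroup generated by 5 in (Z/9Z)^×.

6

Since 5 ∈ (Z/9Z)^×, its order divides φ(9) = φ(3^2) = 3·(3−1) = 6 = 2 · 3.
Divisors of 6: 1, 2, 3, 6.
Evaluate successive powers at the divisors of 6:
5^1 ≡ 5 (mod 9)
5^2 ≡ 7 (mod 9)
5^3 ≡ 8 (mod 9)
5^6 ≡ 1 (mod 9) ✓
The smallest such exponent is 6, so the order of 5 is 6.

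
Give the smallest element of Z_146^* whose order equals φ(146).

5

φ(146) = φ(2)·φ(73) = 1·72 = 72 = 2^3 · 3^2.
g is a primitive root iff g^(72/q) ≢ 1 (mod 146) for each prime q ∈ {2, 3}.
g = 2: gcd(2, 146) = 2 > 1, not a unit — skip.
g = 3: 3^36 ≡ 1 — hits 1, so not a primitive root.
g = 4: gcd(4, 146) = 2 > 1, not a unit — skip.
g = 5: 5^36 ≡ 145; 5^24 ≡ 81 — none is 1, so 5 is a primitive root.
So 5 is the smallest generator of (Z/146Z)^×.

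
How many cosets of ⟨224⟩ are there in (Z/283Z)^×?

1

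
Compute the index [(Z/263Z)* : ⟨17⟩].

2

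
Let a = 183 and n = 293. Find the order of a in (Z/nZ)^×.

292

By Lagrange's theorem, ord_293(183) divides φ(293) = 293 − 1 = 292 = 2^2 · 73.
Divisors of 292: 1, 2, 4, 73, 146, 292.
Check 183^d mod 293 for each divisor in increasing order:
183^1 ≡ 183 (mod 293)
183^2 ≡ 87 (mod 293)
183^4 ≡ 244 (mod 293)
183^73 ≡ 155 (mod 293)
183^146 ≡ 292 (mod 293)
183^292 ≡ 1 (mod 293) ✓
So ord_293(183) = 292.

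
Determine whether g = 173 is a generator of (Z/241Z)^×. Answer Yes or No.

Yes

φ(241) = 241 − 1 = 240 = 2^4 · 3 · 5.
It suffices to check that the order of 173 is not a proper divisor of 240: compute 173^(240/q) for q ∈ {2, 3, 5}.
173^120 ≡ 240 (mod 241)  [q = 2: ≢ 1 ✓]
173^80 ≡ 225 (mod 241)  [q = 3: ≢ 1 ✓]
173^48 ≡ 91 (mod 241)  [q = 5: ≢ 1 ✓]
None equal 1, so ord_241(173) = 240: 173 is a primitive root.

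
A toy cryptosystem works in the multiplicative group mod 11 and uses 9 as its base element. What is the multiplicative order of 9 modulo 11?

5

By Lagrange's theorem, ord_11(9) divides φ(11) = 11 − 1 = 10 = 2 · 5.
Divisors of 10: 1, 2, 5, 10.
Evaluate successive powers at the divisors of 10:
9^1 ≡ 9 (mod 11)
9^2 ≡ 4 (mod 11)
9^5 ≡ 1 (mod 11) ✓
Hence ord(9) = 5.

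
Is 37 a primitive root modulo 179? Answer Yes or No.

Yes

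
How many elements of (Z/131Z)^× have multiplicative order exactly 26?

φ(131) = 131 − 1 = 130 = 2 · 5 · 13.
Since (Z/131Z)^× is cyclic of order 130, the number of elements of order d is φ(d) when d | 130 and 0 otherwise.
26 = 2 · 13 divides 130, and φ(26) = 12.

12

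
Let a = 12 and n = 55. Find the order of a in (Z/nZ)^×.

4

The order of 12 must divide φ(55) = φ(5·11) = (5−1)·(11−1) = 4·10 = 40 = 2^3 · 5.
Divisors of 40: 1, 2, 4, 5, 8, 10, 20, 40.
Check 12^d mod 55 for each divisor in increasing order:
12^1 ≡ 12
12^2 ≡ 34
12^4 ≡ 1
Hence ord(12) = 4.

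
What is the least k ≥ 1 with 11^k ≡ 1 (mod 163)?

162

By Lagrange's theorem, ord_163(11) divides φ(163) = 163 − 1 = 162 = 2 · 3^4.
Divisors of 162: 1, 2, 3, 6, 9, 18, 27, 54, 81, 162.
Test each divisor d:
11^1 ≡ 11 (mod 163)
11^2 ≡ 121 (mod 163)
11^3 ≡ 27 (mod 163)
11^6 ≡ 77 (mod 163)
11^9 ≡ 123 (mod 163)
11^18 ≡ 133 (mod 163)
11^27 ≡ 59 (mod 163)
11^54 ≡ 58 (mod 163)
11^81 ≡ 162 (mod 163)
11^162 ≡ 1 (mod 163) ✓
Therefore the multiplicative order of 11 modulo 163 is 162.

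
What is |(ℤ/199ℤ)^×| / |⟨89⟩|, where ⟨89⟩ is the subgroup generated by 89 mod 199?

By Lagrange's theorem, ord_199(89) divides φ(199) = 199 − 1 = 198 = 2 · 3^2 · 11.
Divisors of 198: 1, 2, 3, 6, 9, 11, 18, 22, 33, 66, 99, 198.
Evaluate successive powers at the divisors of 198:
89^1 ≡ 89 (mod 199)
89^2 ≡ 160 (mod 199)
89^3 ≡ 111 (mod 199)
89^6 ≡ 182 (mod 199)
89^9 ≡ 103 (mod 199)
89^11 ≡ 162 (mod 199)
89^18 ≡ 62 (mod 199)
89^22 ≡ 175 (mod 199)
89^33 ≡ 92 (mod 199)
89^66 ≡ 106 (mod 199)
89^99 ≡ 1 (mod 199) ✓
So ord_199(89) = 99, hence |⟨89⟩| = 99.
Index = |(Z/199Z)^×| / |⟨89⟩| = 198 / 99 = 2.

2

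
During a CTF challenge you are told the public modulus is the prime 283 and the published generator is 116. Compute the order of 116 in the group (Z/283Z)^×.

ord(116) | φ(283) = 283 − 1 = 282 = 2 · 3 · 47.
Divisors of 282: 1, 2, 3, 6, 47, 94, 141, 282.
Test each divisor d:
116^1 ≡ 116
116^2 ≡ 155
116^3 ≡ 151
116^6 ≡ 161
116^47 ≡ 1
The smallest such exponent is 47, so the order of 116 is 47.

47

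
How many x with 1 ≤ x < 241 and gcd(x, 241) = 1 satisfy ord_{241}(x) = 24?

8

φ(241) = 241 − 1 = 240 = 2^4 · 3 · 5.
Since (Z/241Z)^× is cyclic of order 240, the number of elements of order d is φ(d) when d | 240 and 0 otherwise.
24 = 2^3 · 3 divides 240, and φ(24) = 8.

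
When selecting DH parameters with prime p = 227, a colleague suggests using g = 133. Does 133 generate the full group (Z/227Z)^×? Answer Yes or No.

No

φ(227) = 227 − 1 = 226 = 2 · 113.
It suffices to check that the order of 133 is not a proper divisor of 226: compute 133^(226/q) for q ∈ {2, 113}.
133^113 ≡ 1 (mod 227)  [q = 2: ≡ 1 ✗]
133^2 ≡ 210 (mod 227)  [q = 113: ≢ 1 ✓]
Since 133^113 ≡ 1, the order of 133 divides 113 < 226, so 133 is not a primitive root.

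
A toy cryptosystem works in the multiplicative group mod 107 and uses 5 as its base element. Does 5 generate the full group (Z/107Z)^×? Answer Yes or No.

Yes

φ(107) = 107 − 1 = 106 = 2 · 53.
5 is a primitive root mod 107 iff 5^(φ(107)/q) ≢ 1 for every prime q | φ(107), i.e. q ∈ {2, 53}.
5^53 ≡ 106 (mod 107)  [q = 2: ≢ 1 ✓]
5^2 ≡ 25 (mod 107)  [q = 53: ≢ 1 ✓]
None equal 1, so ord_107(5) = 106: 5 is a primitive root.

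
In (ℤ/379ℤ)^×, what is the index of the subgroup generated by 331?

Since 331 ∈ (Z/379Z)^×, its order divides φ(379) = 379 − 1 = 378 = 2 · 3^3 · 7.
Divisors of 378: 1, 2, 3, 6, 7, 9, 14, 18, 21, 27, 42, 54, 63, 126, 189, 378.
Compute 331^d (mod 379) for the divisors d until we hit 1:
331^1 ≡ 331 (mod 379)
331^2 ≡ 30 (mod 379)
331^3 ≡ 76 (mod 379)
331^6 ≡ 91 (mod 379)
331^7 ≡ 180 (mod 379)
331^9 ≡ 94 (mod 379)
331^14 ≡ 185 (mod 379)
331^18 ≡ 119 (mod 379)
331^21 ≡ 327 (mod 379)
331^27 ≡ 195 (mod 379)
331^42 ≡ 51 (mod 379)
331^54 ≡ 125 (mod 379)
331^63 ≡ 1 (mod 379) ✓
The order of 331 is 63, so the subgroup it generates has 63 elements.
[(Z/379Z)^× : ⟨331⟩] = 378/63 = 6.

6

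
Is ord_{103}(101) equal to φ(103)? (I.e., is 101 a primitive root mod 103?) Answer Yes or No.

φ(103) = 103 − 1 = 102 = 2 · 3 · 17.
101 is a primitive root mod 103 iff 101^(φ(103)/q) ≢ 1 for every prime q | φ(103), i.e. q ∈ {2, 3, 17}.
101^51 ≡ 102 (mod 103)  [q = 2: ≢ 1 ✓]
101^34 ≡ 46 (mod 103)  [q = 3: ≢ 1 ✓]
101^6 ≡ 64 (mod 103)  [q = 17: ≢ 1 ✓]
None equal 1, so ord_103(101) = 102: 101 is a primitive root.

Yes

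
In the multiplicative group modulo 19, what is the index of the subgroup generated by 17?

2

The order of 17 must divide φ(19) = 19 − 1 = 18 = 2 · 3^2.
Divisors of 18: 1, 2, 3, 6, 9, 18.
Evaluate successive powers at the divisors of 18:
17^1 ≡ 17 (mod 19)
17^2 ≡ 4 (mod 19)
17^3 ≡ 11 (mod 19)
17^6 ≡ 7 (mod 19)
17^9 ≡ 1 (mod 19) ✓
Thus |⟨17⟩| = ord(17) = 9.
Index = |(Z/19Z)^×| / |⟨17⟩| = 18 / 9 = 2.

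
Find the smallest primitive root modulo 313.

φ(313) = 313 − 1 = 312 = 2^3 · 3 · 13.
Test candidates g = 2, 3, … against the prime factors q ∈ {2, 3, 13} of φ(313): g is a generator iff g^(312/q) ≢ 1 for every such q.
g = 2: 2^156 ≡ 1 — hits 1, so not a primitive root.
g = 3: 3^156 ≡ 1 — hits 1, so not a primitive root.
g = 4: 4^156 ≡ 1 — hits 1, so not a primitive root.
g = 5: 5^156 ≡ 312; 5^104 ≡ 1 — hits 1, so not a primitive root.
g = 6: 6^156 ≡ 1 — hits 1, so not a primitive root.
g = 7: 7^156 ≡ 312; 7^104 ≡ 1 — hits 1, so not a primitive root.
g = 8: 8^156 ≡ 1 — hits 1, so not a primitive root.
g = 9: 9^156 ≡ 1 — hits 1, so not a primitive root.
g = 10: 10^156 ≡ 312; 10^104 ≡ 214; 10^24 ≡ 103 — none is 1, so 10 is a primitive root.
The smallest primitive root modulo 313 is 10.

10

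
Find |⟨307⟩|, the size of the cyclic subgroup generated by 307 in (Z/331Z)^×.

330

ord(307) | φ(331) = 331 − 1 = 330 = 2 · 3 · 5 · 11.
Divisors of 330: 1, 2, 3, 5, 6, 10, 11, 15, 22, 30, 33, 55, 66, 110, 165, 330.
Test each divisor d:
307^1 ≡ 307 (mod 331)
307^2 ≡ 245 (mod 331)
307^3 ≡ 78 (mod 331)
307^5 ≡ 243 (mod 331)
307^6 ≡ 126 (mod 331)
307^10 ≡ 131 (mod 331)
307^11 ≡ 166 (mod 331)
307^15 ≡ 57 (mod 331)
307^22 ≡ 83 (mod 331)
307^30 ≡ 270 (mod 331)
307^33 ≡ 207 (mod 331)
307^55 ≡ 300 (mod 331)
307^66 ≡ 150 (mod 331)
307^110 ≡ 299 (mod 331)
307^165 ≡ 330 (mod 331)
307^330 ≡ 1 (mod 331) ✓
Hence ord(307) = 330.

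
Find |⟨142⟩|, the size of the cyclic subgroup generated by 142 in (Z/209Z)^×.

Since 142 ∈ (Z/209Z)^×, its order divides φ(209) = φ(11·19) = (11−1)·(19−1) = 10·18 = 180 = 2^2 · 3^2 · 5.
Divisors of 180: 1, 2, 3, 4, 5, 6, 9, 10, 12, 15, 18, 20, 30, 36, 45, 60, 90, 180.
Check 142^d mod 209 for each divisor in increasing order:
142^1 ≡ 142 (mod 209)
142^2 ≡ 100 (mod 209)
142^3 ≡ 197 (mod 209)
142^4 ≡ 177 (mod 209)
142^5 ≡ 54 (mod 209)
142^6 ≡ 144 (mod 209)
142^9 ≡ 153 (mod 209)
142^10 ≡ 199 (mod 209)
142^12 ≡ 45 (mod 209)
142^15 ≡ 87 (mod 209)
142^18 ≡ 1 (mod 209) ✓
Hence ord(142) = 18.

18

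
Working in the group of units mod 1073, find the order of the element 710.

252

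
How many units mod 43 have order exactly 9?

0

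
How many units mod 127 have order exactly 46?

φ(127) = 127 − 1 = 126 = 2 · 3^2 · 7.
(Z/127Z)^× is cyclic (|G| = 126); a cyclic group of order m has exactly φ(d) elements of each order d | m, and none otherwise.
Here 126 is not a multiple of 46, so there are no elements of order 46.

0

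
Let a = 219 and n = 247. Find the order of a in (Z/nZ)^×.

36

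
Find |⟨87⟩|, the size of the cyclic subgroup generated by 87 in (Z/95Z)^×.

ord(87) | φ(95) = φ(5·19) = (5−1)·(19−1) = 4·18 = 72 = 2^3 · 3^2.
Divisors of 72: 1, 2, 3, 4, 6, 8, 9, 12, 18, 24, 36, 72.
Evaluate successive powers at the divisors of 72:
87^1 ≡ 87 (mod 95)
87^2 ≡ 64 (mod 95)
87^3 ≡ 58 (mod 95)
87^4 ≡ 11 (mod 95)
87^6 ≡ 39 (mod 95)
87^8 ≡ 26 (mod 95)
87^9 ≡ 77 (mod 95)
87^12 ≡ 1 (mod 95) ✓
Hence ord(87) = 12.

12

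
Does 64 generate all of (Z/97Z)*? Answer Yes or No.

No

φ(97) = 97 − 1 = 96 = 2^5 · 3.
It suffices to check that the order of 64 is not a proper divisor of 96: compute 64^(96/q) for q ∈ {2, 3}.
64^48 ≡ 1 (mod 97)  [q = 2: ≡ 1 ✗]
64^32 ≡ 1 (mod 97)  [q = 3: ≡ 1 ✗]
Since 64^48 ≡ 1, the order of 64 divides 48 < 96, so 64 is not a primitive root.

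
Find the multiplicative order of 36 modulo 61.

The order of 36 must divide φ(61) = 61 − 1 = 60 = 2^2 · 3 · 5.
Divisors of 60: 1, 2, 3, 4, 5, 6, 10, 12, 15, 20, 30, 60.
Evaluate successive powers at the divisors of 60:
36^1 ≡ 36 (mod 61)
36^2 ≡ 15 (mod 61)
36^3 ≡ 52 (mod 61)
36^4 ≡ 42 (mod 61)
36^5 ≡ 48 (mod 61)
36^6 ≡ 20 (mod 61)
36^10 ≡ 47 (mod 61)
36^12 ≡ 34 (mod 61)
36^15 ≡ 60 (mod 61)
36^20 ≡ 13 (mod 61)
36^30 ≡ 1 (mod 61) ✓
Hence ord(36) = 30.

30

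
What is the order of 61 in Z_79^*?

26

ord(61) | φ(79) = 79 − 1 = 78 = 2 · 3 · 13.
Divisors of 78: 1, 2, 3, 6, 13, 26, 39, 78.
Check 61^d mod 79 for each divisor in increasing order:
61^1 ≡ 61 (mod 79)
61^2 ≡ 8 (mod 79)
61^3 ≡ 14 (mod 79)
61^6 ≡ 38 (mod 79)
61^13 ≡ 78 (mod 79)
61^26 ≡ 1 (mod 79) ✓
Therefore the multiplicative order of 61 modulo 79 is 26.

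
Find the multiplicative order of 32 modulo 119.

24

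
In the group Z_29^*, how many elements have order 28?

φ(29) = 29 − 1 = 28 = 2^2 · 7.
(Z/29Z)^× is cyclic (|G| = 28); a cyclic group of order m has exactly φ(d) elements of each order d | m, and none otherwise.
28 = 2^2 · 7 divides 28, and φ(28) = 12.

12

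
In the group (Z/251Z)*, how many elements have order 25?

20

φ(251) = 251 − 1 = 250 = 2 · 5^3.
In a cyclic group of order 250, there are φ(d) elements of order d for each divisor d of 250, and zero for non-divisors.
25 = 5^2 divides 250, and φ(25) = 20.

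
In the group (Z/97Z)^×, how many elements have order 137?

0

φ(97) = 97 − 1 = 96 = 2^5 · 3.
Since (Z/97Z)^× is cyclic of order 96, the number of elements of order d is φ(d) when d | 96 and 0 otherwise.
Here 96 is not a multiple of 137, so there are no elements of order 137.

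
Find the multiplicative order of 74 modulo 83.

82

By Lagrange's theorem, ord_83(74) divides φ(83) = 83 − 1 = 82 = 2 · 41.
Divisors of 82: 1, 2, 41, 82.
Compute 74^d (mod 83) for the divisors d until we hit 1:
74^1 ≡ 74 (mod 83)
74^2 ≡ 81 (mod 83)
74^41 ≡ 82 (mod 83)
74^82 ≡ 1 (mod 83) ✓
The smallest such exponent is 82, so the order of 74 is 82.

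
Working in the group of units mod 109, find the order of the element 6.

108

By Lagrange's theorem, ord_109(6) divides φ(109) = 109 − 1 = 108 = 2^2 · 3^3.
Divisors of 108: 1, 2, 3, 4, 6, 9, 12, 18, 27, 36, 54, 108.
Check 6^d mod 109 for each divisor in increasing order:
6^1 ≡ 6 (mod 109)
6^2 ≡ 36 (mod 109)
6^3 ≡ 107 (mod 109)
6^4 ≡ 97 (mod 109)
6^6 ≡ 4 (mod 109)
6^9 ≡ 101 (mod 109)
6^12 ≡ 16 (mod 109)
6^18 ≡ 64 (mod 109)
6^27 ≡ 33 (mod 109)
6^36 ≡ 63 (mod 109)
6^54 ≡ 108 (mod 109)
6^108 ≡ 1 (mod 109) ✓
Therefore the multiplicative order of 6 modulo 109 is 108.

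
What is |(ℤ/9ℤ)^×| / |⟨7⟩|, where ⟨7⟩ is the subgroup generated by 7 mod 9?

ord(7) | φ(9) = φ(3^2) = 3·(3−1) = 6 = 2 · 3.
Divisors of 6: 1, 2, 3, 6.
Check 7^d mod 9 for each divisor in increasing order:
7^1 ≡ 7 (mod 9)
7^2 ≡ 4 (mod 9)
7^3 ≡ 1 (mod 9) ✓
So ord_9(7) = 3, hence |⟨7⟩| = 3.
[(Z/9Z)^× : ⟨7⟩] = 6/3 = 2.

2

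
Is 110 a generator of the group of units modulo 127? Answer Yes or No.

φ(127) = 127 − 1 = 126 = 2 · 3^2 · 7.
It suffices to check that the order of 110 is not a proper divisor of 126: compute 110^(126/q) for q ∈ {2, 3, 7}.
110^63 ≡ 126 (mod 127)  [q = 2: ≢ 1 ✓]
110^42 ≡ 19 (mod 127)  [q = 3: ≢ 1 ✓]
110^18 ≡ 64 (mod 127)  [q = 7: ≢ 1 ✓]
None equal 1, so ord_127(110) = 126: 110 is a primitive root.

Yes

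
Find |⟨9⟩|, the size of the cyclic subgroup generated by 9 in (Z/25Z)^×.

By Lagrange's theorem, ord_25(9) divides φ(25) = φ(5^2) = 5·(5−1) = 20 = 2^2 · 5.
Divisors of 20: 1, 2, 4, 5, 10, 20.
Compute 9^d (mod 25) for the divisors d until we hit 1:
9^1 ≡ 9 (mod 25)
9^2 ≡ 6 (mod 25)
9^4 ≡ 11 (mod 25)
9^5 ≡ 24 (mod 25)
9^10 ≡ 1 (mod 25) ✓
Hence ord(9) = 10.

10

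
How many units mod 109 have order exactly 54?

18

φ(109) = 109 − 1 = 108 = 2^2 · 3^3.
In a cyclic group of order 108, there are φ(d) elements of order d for each divisor d of 108, and zero for non-divisors.
54 = 2 · 3^3 divides 108, and φ(54) = 18.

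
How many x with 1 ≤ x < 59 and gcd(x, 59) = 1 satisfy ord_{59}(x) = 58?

28

φ(59) = 59 − 1 = 58 = 2 · 29.
(Z/59Z)^× is cyclic (|G| = 58); a cyclic group of order m has exactly φ(d) elements of each order d | m, and none otherwise.
58 = 2 · 29 divides 58, and φ(58) = 28.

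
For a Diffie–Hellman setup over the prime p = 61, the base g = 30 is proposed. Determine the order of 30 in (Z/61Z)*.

60

By Lagrange's theorem, ord_61(30) divides φ(61) = 61 − 1 = 60 = 2^2 · 3 · 5.
Divisors of 60: 1, 2, 3, 4, 5, 6, 10, 12, 15, 20, 30, 60.
Test each divisor d:
30^1 ≡ 30 (mod 61)
30^2 ≡ 46 (mod 61)
30^3 ≡ 38 (mod 61)
30^4 ≡ 42 (mod 61)
30^5 ≡ 40 (mod 61)
30^6 ≡ 41 (mod 61)
30^10 ≡ 14 (mod 61)
30^12 ≡ 34 (mod 61)
30^15 ≡ 11 (mod 61)
30^20 ≡ 13 (mod 61)
30^30 ≡ 60 (mod 61)
30^60 ≡ 1 (mod 61) ✓
Therefore the multiplicative order of 30 modulo 61 is 60.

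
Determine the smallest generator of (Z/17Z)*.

3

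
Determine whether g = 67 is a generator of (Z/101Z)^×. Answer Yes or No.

φ(101) = 101 − 1 = 100 = 2^2 · 5^2.
It suffices to check that the order of 67 is not a proper divisor of 100: compute 67^(100/q) for q ∈ {2, 5}.
67^50 ≡ 100 (mod 101)  [q = 2: ≢ 1 ✓]
67^20 ≡ 95 (mod 101)  [q = 5: ≢ 1 ✓]
Every test exponent gives a nontrivial residue, hence 67 generates the full group.

Yes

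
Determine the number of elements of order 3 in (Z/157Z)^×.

2

φ(157) = 157 − 1 = 156 = 2^2 · 3 · 13.
Since (Z/157Z)^× is cyclic of order 156, the number of elements of order d is φ(d) when d | 156 and 0 otherwise.
3 | 156, and φ(3) = 3 − 1 = 2.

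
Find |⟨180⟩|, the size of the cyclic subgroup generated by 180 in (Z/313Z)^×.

ord(180) | φ(313) = 313 − 1 = 312 = 2^3 · 3 · 13.
Divisors of 312: 1, 2, 3, 4, 6, 8, 12, 13, 24, 26, 39, 52, 78, 104, 156, 312.
Evaluate successive powers at the divisors of 312:
180^1 ≡ 180 (mod 313)
180^2 ≡ 161 (mod 313)
180^3 ≡ 184 (mod 313)
180^4 ≡ 255 (mod 313)
180^6 ≡ 52 (mod 313)
180^8 ≡ 234 (mod 313)
180^12 ≡ 200 (mod 313)
180^13 ≡ 5 (mod 313)
180^24 ≡ 249 (mod 313)
180^26 ≡ 25 (mod 313)
180^39 ≡ 125 (mod 313)
180^52 ≡ 312 (mod 313)
180^78 ≡ 288 (mod 313)
180^104 ≡ 1 (mod 313) ✓
Hence ord(180) = 104.

104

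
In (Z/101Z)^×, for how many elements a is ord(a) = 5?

4

φ(101) = 101 − 1 = 100 = 2^2 · 5^2.
In a cyclic group of order 100, there are φ(d) elements of order d for each divisor d of 100, and zero for non-divisors.
5 | 100, and φ(5) = 5 − 1 = 4.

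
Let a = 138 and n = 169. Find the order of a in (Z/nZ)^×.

ord(138) | φ(169) = φ(13^2) = 13·(13−1) = 156 = 2^2 · 3 · 13.
Divisors of 156: 1, 2, 3, 4, 6, 12, 13, 26, 39, 52, 78, 156.
Compute 138^d (mod 169) for the divisors d until we hit 1:
138^1 ≡ 138 (mod 169)
138^2 ≡ 116 (mod 169)
138^3 ≡ 122 (mod 169)
138^4 ≡ 105 (mod 169)
138^6 ≡ 12 (mod 169)
138^12 ≡ 144 (mod 169)
138^13 ≡ 99 (mod 169)
138^26 ≡ 168 (mod 169)
138^39 ≡ 70 (mod 169)
138^52 ≡ 1 (mod 169) ✓
Therefore the multiplicative order of 138 modulo 169 is 52.

52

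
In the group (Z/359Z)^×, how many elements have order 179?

178

φ(359) = 359 − 1 = 358 = 2 · 179.
(Z/359Z)^× is cyclic (|G| = 358); a cyclic group of order m has exactly φ(d) elements of each order d | m, and none otherwise.
179 | 358, and φ(179) = 179 − 1 = 178.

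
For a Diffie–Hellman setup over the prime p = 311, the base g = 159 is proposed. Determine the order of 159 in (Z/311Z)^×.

155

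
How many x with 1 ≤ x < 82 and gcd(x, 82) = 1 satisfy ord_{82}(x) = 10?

4

φ(82) = φ(2)·φ(41) = 1·40 = 40 = 2^3 · 5.
Since (Z/82Z)^× is cyclic of order 40, the number of elements of order d is φ(d) when d | 40 and 0 otherwise.
10 = 2 · 5 divides 40, and φ(10) = 4.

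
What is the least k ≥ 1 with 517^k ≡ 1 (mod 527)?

240

The order of 517 must divide φ(527) = φ(17·31) = (17−1)·(31−1) = 16·30 = 480 = 2^5 · 3 · 5.
Divisors of 480: 1, 2, 3, 4, 5, 6, 8, 10, 12, 15, 16, 20, 24, 30, 32, 40, 48, 60, 80, 96, 120, 160, 240, 480.
Check 517^d mod 527 for each divisor in increasing order:
517^1 ≡ 517
517^2 ≡ 100
517^3 ≡ 54
517^4 ≡ 514
517^5 ≡ 130
517^6 ≡ 281
517^8 ≡ 169
517^10 ≡ 36
517^12 ≡ 438
517^15 ≡ 464
517^16 ≡ 103
517^20 ≡ 242
517^24 ≡ 16
517^30 ≡ 280
517^32 ≡ 69
517^40 ≡ 67
517^48 ≡ 256
517^60 ≡ 404
517^80 ≡ 273
517^96 ≡ 188
517^120 ≡ 373
517^160 ≡ 222
517^240 ≡ 1
So ord_527(517) = 240.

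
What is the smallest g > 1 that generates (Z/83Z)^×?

φ(83) = 83 − 1 = 82 = 2 · 41.
g is a primitive root iff g^(82/q) ≢ 1 (mod 83) for each prime q ∈ {2, 41}.
g = 2: 2^41 ≡ 82; 2^2 ≡ 4 — none is 1, so 2 is a primitive root.
The smallest primitive root modulo 83 is 2.

2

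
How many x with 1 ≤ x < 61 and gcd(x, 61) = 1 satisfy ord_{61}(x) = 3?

2

φ(61) = 61 − 1 = 60 = 2^2 · 3 · 5.
(Z/61Z)^× is cyclic (|G| = 60); a cyclic group of order m has exactly φ(d) elements of each order d | m, and none otherwise.
3 | 60, and φ(3) = 3 − 1 = 2.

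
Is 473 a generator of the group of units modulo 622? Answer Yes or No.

No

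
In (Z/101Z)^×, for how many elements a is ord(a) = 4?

φ(101) = 101 − 1 = 100 = 2^2 · 5^2.
In a cyclic group of order 100, there are φ(d) elements of order d for each divisor d of 100, and zero for non-divisors.
4 = 2^2 divides 100, and φ(4) = 2.

2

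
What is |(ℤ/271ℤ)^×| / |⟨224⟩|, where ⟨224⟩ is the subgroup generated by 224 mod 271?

Since 224 ∈ (Z/271Z)^×, its order divides φ(271) = 271 − 1 = 270 = 2 · 3^3 · 5.
Divisors of 270: 1, 2, 3, 5, 6, 9, 10, 15, 18, 27, 30, 45, 54, 90, 135, 270.
Test each divisor d:
224^1 ≡ 224
224^2 ≡ 41
224^3 ≡ 241
224^5 ≡ 125
224^6 ≡ 87
224^9 ≡ 100
224^10 ≡ 178
224^15 ≡ 28
224^18 ≡ 244
224^27 ≡ 10
224^30 ≡ 242
224^45 ≡ 1
The order of 224 is 45, so the subgroup it generates has 45 elements.
Index = |(Z/271Z)^×| / |⟨224⟩| = 270 / 45 = 6.

6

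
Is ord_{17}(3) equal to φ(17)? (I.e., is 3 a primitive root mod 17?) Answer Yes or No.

Yes

φ(17) = 17 − 1 = 16 = 2^4.
An element g generates (Z/17Z)^× iff g^(16/q) ≢ 1 (mod 17) for each prime q ∈ {2}.
3^8 ≡ 16 (mod 17)  [q = 2: ≢ 1 ✓]
Every test exponent gives a nontrivial residue, hence 3 generates the full group.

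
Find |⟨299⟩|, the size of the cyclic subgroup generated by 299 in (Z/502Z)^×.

125

ord(299) | φ(502) = φ(2)·φ(251) = 1·250 = 250 = 2 · 5^3.
Divisors of 250: 1, 2, 5, 10, 25, 50, 125, 250.
Check 299^d mod 502 for each divisor in increasing order:
299^1 ≡ 299
299^2 ≡ 45
299^5 ≡ 63
299^10 ≡ 455
299^25 ≡ 113
299^50 ≡ 219
299^125 ≡ 1
Therefore the multiplicative order of 299 modulo 502 is 125.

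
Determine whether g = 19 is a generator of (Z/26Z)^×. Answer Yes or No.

φ(26) = φ(2)·φ(13) = 1·12 = 12 = 2^2 · 3.
19 is a primitive root mod 26 iff 19^(φ(26)/q) ≢ 1 for every prime q | φ(26), i.e. q ∈ {2, 3}.
19^6 ≡ 25 (mod 26)  [q = 2: ≢ 1 ✓]
19^4 ≡ 9 (mod 26)  [q = 3: ≢ 1 ✓]
Every test exponent gives a nontrivial residue, hence 19 generates the full group.

Yes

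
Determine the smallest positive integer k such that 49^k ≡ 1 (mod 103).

51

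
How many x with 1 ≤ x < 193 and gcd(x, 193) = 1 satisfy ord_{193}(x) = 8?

φ(193) = 193 − 1 = 192 = 2^6 · 3.
(Z/193Z)^× is cyclic (|G| = 192); a cyclic group of order m has exactly φ(d) elements of each order d | m, and none otherwise.
8 = 2^3 divides 192, and φ(8) = 4.

4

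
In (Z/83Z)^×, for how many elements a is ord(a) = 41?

φ(83) = 83 − 1 = 82 = 2 · 41.
In a cyclic group of order 82, there are φ(d) elements of order d for each divisor d of 82, and zero for non-divisors.
41 | 82, and φ(41) = 41 − 1 = 40.

40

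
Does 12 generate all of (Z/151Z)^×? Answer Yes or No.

Yes

φ(151) = 151 − 1 = 150 = 2 · 3 · 5^2.
It suffices to check that the order of 12 is not a proper divisor of 150: compute 12^(150/q) for q ∈ {2, 3, 5}.
12^75 ≡ 150 (mod 151)  [q = 2: ≢ 1 ✓]
12^50 ≡ 118 (mod 151)  [q = 3: ≢ 1 ✓]
12^30 ≡ 59 (mod 151)  [q = 5: ≢ 1 ✓]
All checks pass, so 12 has order 150 and is a primitive root modulo 151.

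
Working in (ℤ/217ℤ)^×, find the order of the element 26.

By Lagrange's theorem, ord_217(26) divides φ(217) = φ(7·31) = (7−1)·(31−1) = 6·30 = 180 = 2^2 · 3^2 · 5.
Divisors of 180: 1, 2, 3, 4, 5, 6, 9, 10, 12, 15, 18, 20, 30, 36, 45, 60, 90, 180.
Compute 26^d (mod 217) for the divisors d until we hit 1:
26^1 ≡ 26 (mod 217)
26^2 ≡ 25 (mod 217)
26^3 ≡ 216 (mod 217)
26^4 ≡ 191 (mod 217)
26^5 ≡ 192 (mod 217)
26^6 ≡ 1 (mod 217) ✓
Therefore the multiplicative order of 26 modulo 217 is 6.

6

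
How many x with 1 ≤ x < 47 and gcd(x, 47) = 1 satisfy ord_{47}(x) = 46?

22

φ(47) = 47 − 1 = 46 = 2 · 23.
Since (Z/47Z)^× is cyclic of order 46, the number of elements of order d is φ(d) when d | 46 and 0 otherwise.
46 = 2 · 23 divides 46, and φ(46) = 22.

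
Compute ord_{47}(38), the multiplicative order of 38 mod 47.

The order of 38 must divide φ(47) = 47 − 1 = 46 = 2 · 23.
Divisors of 46: 1, 2, 23, 46.
Evaluate successive powers at the divisors of 46:
38^1 ≡ 38
38^2 ≡ 34
38^23 ≡ 46
38^46 ≡ 1
Therefore the multiplicative order of 38 modulo 47 is 46.

46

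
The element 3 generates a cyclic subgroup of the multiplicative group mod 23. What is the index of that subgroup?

2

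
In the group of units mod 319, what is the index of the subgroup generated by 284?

8

Since 284 ∈ (Z/319Z)^×, its order divides φ(319) = φ(11·29) = (11−1)·(29−1) = 10·28 = 280 = 2^3 · 5 · 7.
Divisors of 280: 1, 2, 4, 5, 7, 8, 10, 14, 20, 28, 35, 40, 56, 70, 140, 280.
Compute 284^d (mod 319) for the divisors d until we hit 1:
284^1 ≡ 284 (mod 319)
284^2 ≡ 268 (mod 319)
284^4 ≡ 49 (mod 319)
284^5 ≡ 199 (mod 319)
284^7 ≡ 59 (mod 319)
284^8 ≡ 168 (mod 319)
284^10 ≡ 45 (mod 319)
284^14 ≡ 291 (mod 319)
284^20 ≡ 111 (mod 319)
284^28 ≡ 146 (mod 319)
284^35 ≡ 1 (mod 319) ✓
Thus |⟨284⟩| = ord(284) = 35.
Index = |(Z/319Z)^×| / |⟨284⟩| = 280 / 35 = 8.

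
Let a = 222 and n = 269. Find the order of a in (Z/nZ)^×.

By Lagrange's theorem, ord_269(222) divides φ(269) = 269 − 1 = 268 = 2^2 · 67.
Divisors of 268: 1, 2, 4, 67, 134, 268.
Check 222^d mod 269 for each divisor in increasing order:
222^1 ≡ 222
222^2 ≡ 57
222^4 ≡ 21
222^67 ≡ 268
222^134 ≡ 1
So ord_269(222) = 134.

134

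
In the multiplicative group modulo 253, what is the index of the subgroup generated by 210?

The order of 210 must divide φ(253) = φ(11·23) = (11−1)·(23−1) = 10·22 = 220 = 2^2 · 5 · 11.
Divisors of 220: 1, 2, 4, 5, 10, 11, 20, 22, 44, 55, 110, 220.
Test each divisor d:
210^1 ≡ 210 (mod 253)
210^2 ≡ 78 (mod 253)
210^4 ≡ 12 (mod 253)
210^5 ≡ 243 (mod 253)
210^10 ≡ 100 (mod 253)
210^11 ≡ 1 (mod 253) ✓
Thus |⟨210⟩| = ord(210) = 11.
[(Z/253Z)^× : ⟨210⟩] = 220/11 = 20.

20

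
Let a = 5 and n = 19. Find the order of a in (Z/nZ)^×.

9

By Lagrange's theorem, ord_19(5) divides φ(19) = 19 − 1 = 18 = 2 · 3^2.
Divisors of 18: 1, 2, 3, 6, 9, 18.
Check 5^d mod 19 for each divisor in increasing order:
5^1 ≡ 5 (mod 19)
5^2 ≡ 6 (mod 19)
5^3 ≡ 11 (mod 19)
5^6 ≡ 7 (mod 19)
5^9 ≡ 1 (mod 19) ✓
Hence ord(5) = 9.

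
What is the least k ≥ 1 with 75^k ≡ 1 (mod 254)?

18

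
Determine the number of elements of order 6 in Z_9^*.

2

φ(9) = φ(3^2) = 3·(3−1) = 6 = 2 · 3.
In a cyclic group of order 6, there are φ(d) elements of order d for each divisor d of 6, and zero for non-divisors.
6 = 2 · 3 divides 6, and φ(6) = 2.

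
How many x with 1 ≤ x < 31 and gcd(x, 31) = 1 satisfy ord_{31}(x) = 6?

φ(31) = 31 − 1 = 30 = 2 · 3 · 5.
(Z/31Z)^× is cyclic (|G| = 30); a cyclic group of order m has exactly φ(d) elements of each order d | m, and none otherwise.
6 = 2 · 3 divides 30, and φ(6) = 2.

2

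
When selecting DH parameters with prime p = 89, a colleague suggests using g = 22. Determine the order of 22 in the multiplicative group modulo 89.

The order of 22 must divide φ(89) = 89 − 1 = 88 = 2^3 · 11.
Divisors of 88: 1, 2, 4, 8, 11, 22, 44, 88.
Check 22^d mod 89 for each divisor in increasing order:
22^1 ≡ 22 (mod 89)
22^2 ≡ 39 (mod 89)
22^4 ≡ 8 (mod 89)
22^8 ≡ 64 (mod 89)
22^11 ≡ 88 (mod 89)
22^22 ≡ 1 (mod 89) ✓
So ord_89(22) = 22.

22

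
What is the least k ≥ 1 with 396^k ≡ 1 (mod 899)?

420

ord(396) | φ(899) = φ(29·31) = (29−1)·(31−1) = 28·30 = 840 = 2^3 · 3 · 5 · 7.
Divisors of 840: 1, 2, 3, 4, 5, 6, 7, 8, 10, 12, 14, 15, 20, 21, 24, 28, 30, 35, 40, 42, 56, 60, 70, 84, 105, 120, 140, 168, 210, 280, 420, 840.
Compute 396^d (mod 899) for the divisors d until we hit 1:
396^1 ≡ 396
396^2 ≡ 390
396^3 ≡ 711
396^4 ≡ 169
396^5 ≡ 398
396^6 ≡ 283
396^7 ≡ 592
396^8 ≡ 692
396^10 ≡ 180
396^12 ≡ 78
396^14 ≡ 753
396^15 ≡ 619
396^20 ≡ 36
396^21 ≡ 771
396^24 ≡ 690
396^28 ≡ 639
396^30 ≡ 187
396^35 ≡ 708
396^40 ≡ 397
396^42 ≡ 202
396^56 ≡ 175
396^60 ≡ 807
396^70 ≡ 521
396^84 ≡ 349
396^105 ≡ 278
396^120 ≡ 373
396^140 ≡ 842
396^168 ≡ 436
396^210 ≡ 869
396^280 ≡ 552
396^420 ≡ 1
Hence ord(396) = 420.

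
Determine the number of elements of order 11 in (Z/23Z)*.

10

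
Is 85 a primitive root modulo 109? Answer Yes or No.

Yes

φ(109) = 109 − 1 = 108 = 2^2 · 3^3.
It suffices to check that the order of 85 is not a proper divisor of 108: compute 85^(108/q) for q ∈ {2, 3}.
85^54 ≡ 108 (mod 109)  [q = 2: ≢ 1 ✓]
85^36 ≡ 63 (mod 109)  [q = 3: ≢ 1 ✓]
All checks pass, so 85 has order 108 and is a primitive root modulo 109.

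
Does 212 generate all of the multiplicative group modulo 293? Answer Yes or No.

No

φ(293) = 293 − 1 = 292 = 2^2 · 73.
An element g generates (Z/293Z)^× iff g^(292/q) ≢ 1 (mod 293) for each prime q ∈ {2, 73}.
212^146 ≡ 1 (mod 293)  [q = 2: ≡ 1 ✗]
212^4 ≡ 40 (mod 293)  [q = 73: ≢ 1 ✓]
212^146 ≡ 1 shows ord(212) | 146, strictly less than φ(293); not a primitive root.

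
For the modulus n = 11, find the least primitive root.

2

φ(11) = 11 − 1 = 10 = 2 · 5.
Test candidates g = 2, 3, … against the prime factors q ∈ {2, 5} of φ(11): g is a generator iff g^(10/q) ≢ 1 for every such q.
g = 2: 2^5 ≡ 10; 2^2 ≡ 4 — none is 1, so 2 is a primitive root.
So 2 is the smallest generator of (Z/11Z)^×.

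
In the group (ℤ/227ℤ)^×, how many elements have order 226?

φ(227) = 227 − 1 = 226 = 2 · 113.
Since (Z/227Z)^× is cyclic of order 226, the number of elements of order d is φ(d) when d | 226 and 0 otherwise.
226 = 2 · 113 divides 226, and φ(226) = 112.

112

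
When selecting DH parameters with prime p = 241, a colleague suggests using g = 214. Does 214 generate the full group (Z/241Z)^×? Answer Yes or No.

No

φ(241) = 241 − 1 = 240 = 2^4 · 3 · 5.
214 is a primitive root mod 241 iff 214^(φ(241)/q) ≢ 1 for every prime q | φ(241), i.e. q ∈ {2, 3, 5}.
214^120 ≡ 1 (mod 241)  [q = 2: ≡ 1 ✗]
214^80 ≡ 1 (mod 241)  [q = 3: ≡ 1 ✗]
214^48 ≡ 91 (mod 241)  [q = 5: ≢ 1 ✓]
214^120 ≡ 1 shows ord(214) | 120, strictly less than φ(241); not a primitive root.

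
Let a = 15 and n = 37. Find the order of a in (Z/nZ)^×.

36

The order of 15 must divide φ(37) = 37 − 1 = 36 = 2^2 · 3^2.
Divisors of 36: 1, 2, 3, 4, 6, 9, 12, 18, 36.
Compute 15^d (mod 37) for the divisors d until we hit 1:
15^1 ≡ 15 (mod 37)
15^2 ≡ 3 (mod 37)
15^3 ≡ 8 (mod 37)
15^4 ≡ 9 (mod 37)
15^6 ≡ 27 (mod 37)
15^9 ≡ 31 (mod 37)
15^12 ≡ 26 (mod 37)
15^18 ≡ 36 (mod 37)
15^36 ≡ 1 (mod 37) ✓
Therefore the multiplicative order of 15 modulo 37 is 36.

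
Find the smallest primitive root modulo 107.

2

φ(107) = 107 − 1 = 106 = 2 · 53.
Test candidates g = 2, 3, … against the prime factors q ∈ {2, 53} of φ(107): g is a generator iff g^(106/q) ≢ 1 for every such q.
g = 2: 2^53 ≡ 106; 2^2 ≡ 4 — none is 1, so 2 is a primitive root.
The smallest primitive root modulo 107 is 2.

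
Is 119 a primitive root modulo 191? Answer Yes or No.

φ(191) = 191 − 1 = 190 = 2 · 5 · 19.
119 is a primitive root mod 191 iff 119^(φ(191)/q) ≢ 1 for every prime q | φ(191), i.e. q ∈ {2, 5, 19}.
119^95 ≡ 190 (mod 191)  [q = 2: ≢ 1 ✓]
119^38 ≡ 49 (mod 191)  [q = 5: ≢ 1 ✓]
119^10 ≡ 32 (mod 191)  [q = 19: ≢ 1 ✓]
All checks pass, so 119 has order 190 and is a primitive root modulo 191.

Yes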